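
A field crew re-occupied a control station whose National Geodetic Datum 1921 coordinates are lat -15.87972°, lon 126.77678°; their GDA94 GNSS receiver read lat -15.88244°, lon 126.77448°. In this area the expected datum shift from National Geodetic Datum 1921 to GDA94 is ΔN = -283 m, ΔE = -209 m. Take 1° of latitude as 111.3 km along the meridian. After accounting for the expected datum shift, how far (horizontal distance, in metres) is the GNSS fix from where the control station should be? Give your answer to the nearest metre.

42 m

Observed coordinate differences: Δφ = -0.00272°, Δλ = -0.00230°.
Converting to metres (1° lat = 111300 m, cos φ = 0.961838): observed ΔN = -302.7 m, observed ΔE = -246.2 m.
Subtracting the expected shift leaves a residual of -302.7 − (-283) = -19.7 m north and -246.2 − (-209) = -37.2 m east.
Residual distance = √((-19.7)² + (-37.2)²) = 42.1 m.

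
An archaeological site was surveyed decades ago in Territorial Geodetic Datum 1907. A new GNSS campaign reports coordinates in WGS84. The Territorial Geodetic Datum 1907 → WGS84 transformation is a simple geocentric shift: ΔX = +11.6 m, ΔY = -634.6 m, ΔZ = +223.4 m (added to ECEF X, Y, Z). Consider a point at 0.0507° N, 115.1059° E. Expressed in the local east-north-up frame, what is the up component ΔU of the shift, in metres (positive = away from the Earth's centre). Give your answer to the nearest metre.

ΔU = -579 m

At φ = 0.0507°, λ = 115.1059°: sin φ = 0.000885, cos φ = 1.000000, sin λ = 0.905525, cos λ = -0.424293.
ΔU = cos φ cos λ·ΔX + cos φ sin λ·ΔY + sin φ·ΔZ = (1.000000)(-0.424293)(11.6) + (1.000000)(0.905525)(-634.6) + (0.000885)(223.4) = -579.37 m.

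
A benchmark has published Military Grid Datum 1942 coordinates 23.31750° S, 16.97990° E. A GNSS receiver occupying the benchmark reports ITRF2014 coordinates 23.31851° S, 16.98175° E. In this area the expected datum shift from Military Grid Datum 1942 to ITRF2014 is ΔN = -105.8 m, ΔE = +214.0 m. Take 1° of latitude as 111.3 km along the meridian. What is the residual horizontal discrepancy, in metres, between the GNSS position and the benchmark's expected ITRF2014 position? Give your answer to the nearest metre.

Observed coordinate differences: Δφ = -0.00101°, Δλ = +0.00185°.
Converting to metres (1° lat = 111300 m, cos φ = 0.918326): observed ΔN = -112.4 m, observed ΔE = 189.1 m.
Subtracting the expected shift leaves a residual of -112.4 − (-105.8) = -6.6 m north and 189.1 − (214.0) = -24.9 m east.
Residual distance = √((-6.6)² + (-24.9)²) = 25.8 m.

26 m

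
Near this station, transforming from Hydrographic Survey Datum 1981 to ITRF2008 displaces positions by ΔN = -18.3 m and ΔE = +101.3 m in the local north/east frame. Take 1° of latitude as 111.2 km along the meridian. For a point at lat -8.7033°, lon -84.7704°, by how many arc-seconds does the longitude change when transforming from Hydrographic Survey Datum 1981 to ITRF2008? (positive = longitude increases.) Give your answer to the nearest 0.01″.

Δλ = 3.32″

At latitude -8.7033°, cos φ = 0.988485.
1° of longitude at this latitude = 111.2 × cos φ = 109.92 km, so Δλ = 101.3 / 109919.6 = 0.0009216° = 3.318″.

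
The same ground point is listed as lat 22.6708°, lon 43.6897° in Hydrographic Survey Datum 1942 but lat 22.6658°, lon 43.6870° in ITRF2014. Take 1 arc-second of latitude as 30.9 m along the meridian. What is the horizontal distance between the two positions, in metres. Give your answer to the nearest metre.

621 m

Δφ = 22.6658° − 22.6708° = -0.0050°; Δλ = 43.6870° − 43.6897° = -0.0027°.
1° of latitude = 3600 × 30.90 = 111240 m.
ΔN = Δφ × 111240 = -556.2 m; ΔE = Δλ × 111240 × cos(22.6708°) = -0.0027 × 111240 × 0.922735 = -277.1 m.
Distance = √(ΔE² + ΔN²) = √((-277.1)² + (-556.2)²) = 621.4 m.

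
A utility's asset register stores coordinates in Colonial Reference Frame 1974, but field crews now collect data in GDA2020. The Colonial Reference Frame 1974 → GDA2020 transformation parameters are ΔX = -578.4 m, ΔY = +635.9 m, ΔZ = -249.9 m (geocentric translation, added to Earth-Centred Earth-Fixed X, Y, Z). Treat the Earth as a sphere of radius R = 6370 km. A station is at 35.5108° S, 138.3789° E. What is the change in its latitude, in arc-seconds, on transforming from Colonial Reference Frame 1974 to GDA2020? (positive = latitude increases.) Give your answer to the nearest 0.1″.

sin φ = -0.580856, cos φ = 0.814006, sin λ = 0.664202, cos λ = -0.747554.
North component: ΔN = −sin φ cos λ·ΔX − sin φ sin λ·ΔY + cos φ·ΔZ = −(-0.580856)(-0.747554)(-578.4) − (-0.580856)(0.664202)(635.9) + (0.814006)(-249.9) = 293.07 m.
1° of latitude spans πR/180 = 111177 m, so Δφ = 293.07 / 111177 × 3600 = 9.490″.

Δφ = 9.5″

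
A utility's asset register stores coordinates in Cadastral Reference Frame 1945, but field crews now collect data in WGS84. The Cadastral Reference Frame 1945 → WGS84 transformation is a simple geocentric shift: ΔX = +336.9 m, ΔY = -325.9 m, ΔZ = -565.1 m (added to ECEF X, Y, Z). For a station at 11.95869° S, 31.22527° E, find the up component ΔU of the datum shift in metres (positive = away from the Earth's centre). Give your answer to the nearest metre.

ΔU = 234 m

At φ = -11.95869°, λ = 31.22527°: sin φ = -0.207206, cos φ = 0.978297, sin λ = 0.518404, cos λ = 0.855136.
ΔU = cos φ cos λ·ΔX + cos φ sin λ·ΔY + sin φ·ΔZ = (0.978297)(0.855136)(336.9) + (0.978297)(0.518404)(-325.9) + (-0.207206)(-565.1) = 233.65 m.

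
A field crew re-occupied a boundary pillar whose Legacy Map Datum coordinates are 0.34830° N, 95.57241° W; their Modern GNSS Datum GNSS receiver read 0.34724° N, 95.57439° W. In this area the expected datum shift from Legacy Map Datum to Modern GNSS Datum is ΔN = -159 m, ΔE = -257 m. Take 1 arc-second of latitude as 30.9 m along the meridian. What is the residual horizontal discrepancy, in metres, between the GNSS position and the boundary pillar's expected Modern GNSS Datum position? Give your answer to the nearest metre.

Observed coordinate differences: Δφ = -0.00106°, Δλ = -0.00198°.
Converting to metres (1° lat = 111240 m, cos φ = 0.999982): observed ΔN = -117.9 m, observed ΔE = -220.3 m.
Subtracting the expected shift leaves a residual of -117.9 − (-159) = 41.1 m north and -220.3 − (-257) = 36.7 m east.
Residual distance = √(41.1² + 36.7²) = 55.1 m.

55 m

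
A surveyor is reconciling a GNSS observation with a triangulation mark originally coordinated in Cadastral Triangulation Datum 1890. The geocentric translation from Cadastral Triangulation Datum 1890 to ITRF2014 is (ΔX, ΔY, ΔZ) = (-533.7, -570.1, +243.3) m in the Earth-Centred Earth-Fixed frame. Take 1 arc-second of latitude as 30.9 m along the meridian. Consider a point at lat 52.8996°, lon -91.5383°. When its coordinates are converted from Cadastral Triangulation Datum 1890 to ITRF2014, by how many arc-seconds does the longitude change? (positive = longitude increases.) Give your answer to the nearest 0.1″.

Δλ = -27.8″

sin φ = 0.797580, cos φ = 0.603214, sin λ = -0.999640, cos λ = -0.026845.
East component: ΔE = −sin λ·ΔX + cos λ·ΔY = −(-0.999640)(-533.7) + (-0.026845)(-570.1) = -518.20 m.
1° of latitude spans 3600 × 30.90 = 111240 m; at latitude φ, 1° of longitude spans that × cos φ = 67101.5 m, so Δλ = -518.20 / 67101.5 × 3600 = -27.802″.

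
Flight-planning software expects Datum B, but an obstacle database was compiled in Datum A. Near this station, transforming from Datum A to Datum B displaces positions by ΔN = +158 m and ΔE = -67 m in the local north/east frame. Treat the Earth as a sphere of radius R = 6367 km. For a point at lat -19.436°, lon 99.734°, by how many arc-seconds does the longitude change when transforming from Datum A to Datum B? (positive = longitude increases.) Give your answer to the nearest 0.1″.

Δλ = -2.3″

At latitude -19.436°, cos φ = 0.943014.
One radian of longitude at latitude φ spans R cos φ, so Δλ = ΔE / (R cos φ) = -67.0 / (6367000 × 0.943014) = -1.1159e-05 rad = -2.302″.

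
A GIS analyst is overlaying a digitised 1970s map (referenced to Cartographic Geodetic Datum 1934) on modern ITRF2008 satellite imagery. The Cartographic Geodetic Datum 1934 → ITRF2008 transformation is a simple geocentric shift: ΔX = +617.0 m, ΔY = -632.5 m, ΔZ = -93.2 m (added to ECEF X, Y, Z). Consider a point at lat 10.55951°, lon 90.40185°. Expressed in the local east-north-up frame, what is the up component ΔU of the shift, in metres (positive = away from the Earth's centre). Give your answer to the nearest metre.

ΔU = -643 m

At φ = 10.55951°, λ = 90.40185°: sin φ = 0.183257, cos φ = 0.983065, sin λ = 0.999975, cos λ = -0.007014.
ΔU = cos φ cos λ·ΔX + cos φ sin λ·ΔY + sin φ·ΔZ = (0.983065)(-0.007014)(617.0) + (0.983065)(0.999975)(-632.5) + (0.183257)(-93.2) = -643.11 m.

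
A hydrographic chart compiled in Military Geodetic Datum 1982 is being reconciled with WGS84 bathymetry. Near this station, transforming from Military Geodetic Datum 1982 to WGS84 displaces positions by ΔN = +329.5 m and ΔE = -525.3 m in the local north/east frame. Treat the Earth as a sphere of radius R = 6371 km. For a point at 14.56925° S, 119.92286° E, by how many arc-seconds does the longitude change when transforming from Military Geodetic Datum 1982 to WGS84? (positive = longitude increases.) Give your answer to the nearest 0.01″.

Δλ = -17.57″

At latitude -14.56925°, cos φ = 0.967844.
One radian of longitude at latitude φ spans R cos φ, so Δλ = ΔE / (R cos φ) = -525.3 / (6371000 × 0.967844) = -8.5191e-05 rad = -17.572″.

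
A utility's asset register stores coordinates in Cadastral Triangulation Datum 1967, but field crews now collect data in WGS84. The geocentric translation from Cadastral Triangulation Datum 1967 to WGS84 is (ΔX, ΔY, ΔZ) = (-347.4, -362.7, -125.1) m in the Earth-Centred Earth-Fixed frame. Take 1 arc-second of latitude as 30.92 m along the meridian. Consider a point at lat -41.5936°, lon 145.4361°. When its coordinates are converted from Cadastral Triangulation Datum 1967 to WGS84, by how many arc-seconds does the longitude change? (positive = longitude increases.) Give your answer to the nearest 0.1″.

sin φ = -0.663843, cos φ = 0.747872, sin λ = 0.567325, cos λ = -0.823494.
East component: ΔE = −sin λ·ΔX + cos λ·ΔY = −(0.567325)(-347.4) + (-0.823494)(-362.7) = 495.77 m.
1° of latitude spans 3600 × 30.92 = 111312 m; at latitude φ, 1° of longitude spans that × cos φ = 83247.2 m, so Δλ = 495.77 / 83247.2 × 3600 = 21.439″.

Δλ = 21.4″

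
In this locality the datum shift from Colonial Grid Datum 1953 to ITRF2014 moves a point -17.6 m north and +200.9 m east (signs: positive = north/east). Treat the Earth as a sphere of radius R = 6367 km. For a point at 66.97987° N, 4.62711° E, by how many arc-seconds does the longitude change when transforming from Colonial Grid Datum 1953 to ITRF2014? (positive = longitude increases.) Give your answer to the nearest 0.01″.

Δλ = 16.64″

At latitude 66.97987°, cos φ = 0.391055.
One radian of longitude at latitude φ spans R cos φ, so Δλ = ΔE / (R cos φ) = 200.9 / (6367000 × 0.391055) = 8.0688e-05 rad = 16.643″.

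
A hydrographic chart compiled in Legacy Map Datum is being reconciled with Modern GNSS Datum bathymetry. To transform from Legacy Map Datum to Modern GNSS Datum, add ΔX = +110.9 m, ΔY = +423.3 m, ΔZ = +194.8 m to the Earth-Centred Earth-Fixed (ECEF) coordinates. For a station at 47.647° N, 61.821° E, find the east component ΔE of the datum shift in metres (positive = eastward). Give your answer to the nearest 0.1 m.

ΔE = 102.1 m

At φ = 47.647°, λ = 61.821°: sin φ = 0.739008, cos φ = 0.673696, sin λ = 0.881477, cos λ = 0.472228.
ΔE = −sin λ·ΔX + cos λ·ΔY = −(0.881477)·(110.9) + (0.472228)·(423.3) = 102.14 m.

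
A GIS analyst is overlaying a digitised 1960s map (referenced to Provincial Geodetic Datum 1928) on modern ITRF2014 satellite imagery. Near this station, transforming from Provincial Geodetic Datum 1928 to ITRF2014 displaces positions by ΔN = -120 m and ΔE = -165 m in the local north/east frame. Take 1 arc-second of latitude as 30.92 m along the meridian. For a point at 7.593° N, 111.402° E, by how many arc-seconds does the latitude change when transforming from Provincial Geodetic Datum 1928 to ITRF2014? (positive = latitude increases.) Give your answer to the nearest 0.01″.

Δφ = -3.88″

1″ of latitude = 30.92 m, so Δφ = -120.0 / 30.92 = -3.881″.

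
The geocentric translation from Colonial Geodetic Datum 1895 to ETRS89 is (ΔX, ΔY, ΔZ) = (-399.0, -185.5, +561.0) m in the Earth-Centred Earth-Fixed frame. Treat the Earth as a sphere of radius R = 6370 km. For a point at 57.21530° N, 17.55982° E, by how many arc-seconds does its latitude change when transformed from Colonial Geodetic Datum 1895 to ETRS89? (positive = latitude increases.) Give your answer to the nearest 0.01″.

sin φ = 0.840711, cos φ = 0.541484, sin λ = 0.301701, cos λ = 0.953402.
North component: ΔN = −sin φ cos λ·ΔX − sin φ sin λ·ΔY + cos φ·ΔZ = −(0.840711)(0.953402)(-399.0) − (0.840711)(0.301701)(-185.5) + (0.541484)(561.0) = 670.64 m.
1° of latitude spans πR/180 = 111177 m, so Δφ = 670.64 / 111177 × 3600 = 21.716″.

Δφ = 21.72″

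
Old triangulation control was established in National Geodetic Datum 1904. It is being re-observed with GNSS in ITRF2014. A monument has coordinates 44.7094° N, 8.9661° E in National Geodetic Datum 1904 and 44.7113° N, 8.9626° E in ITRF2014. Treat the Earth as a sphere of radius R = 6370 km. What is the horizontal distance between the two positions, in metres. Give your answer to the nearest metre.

Δφ = 44.7113° − 44.7094° = +0.0019°; Δλ = 8.9626° − 8.9661° = -0.0035°.
1° along a meridian = πR/180 = 111177 m.
ΔN = Δφ × 111177 = 211.2 m; ΔE = Δλ × 111177 × cos(44.7094°) = -0.0035 × 111177 × 0.710684 = -276.5 m.
Distance = √(ΔE² + ΔN²) = √((-276.5)² + 211.2²) = 348.0 m.

348 m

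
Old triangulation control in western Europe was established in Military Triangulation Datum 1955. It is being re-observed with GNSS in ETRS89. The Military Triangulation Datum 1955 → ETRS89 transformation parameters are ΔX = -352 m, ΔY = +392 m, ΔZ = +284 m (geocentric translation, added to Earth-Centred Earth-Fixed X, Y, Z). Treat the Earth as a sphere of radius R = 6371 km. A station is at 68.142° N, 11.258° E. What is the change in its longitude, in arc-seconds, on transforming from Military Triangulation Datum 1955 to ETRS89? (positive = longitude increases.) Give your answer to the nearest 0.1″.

Δλ = 39.4″

sin φ = 0.928109, cos φ = 0.372308, sin λ = 0.195227, cos λ = 0.980758.
East component: ΔE = −sin λ·ΔX + cos λ·ΔY = −(0.195227)(-352) + (0.980758)(392) = 453.18 m.
1° of latitude spans πR/180 = 111195 m; at latitude φ, 1° of longitude spans that × cos φ = 41398.7 m, so Δλ = 453.18 / 41398.7 × 3600 = 39.408″.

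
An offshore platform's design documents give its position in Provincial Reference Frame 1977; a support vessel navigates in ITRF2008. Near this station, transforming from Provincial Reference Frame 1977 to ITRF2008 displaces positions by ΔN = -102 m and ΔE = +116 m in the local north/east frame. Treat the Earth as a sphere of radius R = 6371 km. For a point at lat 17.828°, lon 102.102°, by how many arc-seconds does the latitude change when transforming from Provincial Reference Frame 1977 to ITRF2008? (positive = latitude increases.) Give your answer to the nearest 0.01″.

Δφ = -3.30″

On a sphere of radius R, 1 rad of latitude = R, so Δφ = ΔN / R = -102.0 / 6371000 = -1.6010e-05 rad = -3.302″.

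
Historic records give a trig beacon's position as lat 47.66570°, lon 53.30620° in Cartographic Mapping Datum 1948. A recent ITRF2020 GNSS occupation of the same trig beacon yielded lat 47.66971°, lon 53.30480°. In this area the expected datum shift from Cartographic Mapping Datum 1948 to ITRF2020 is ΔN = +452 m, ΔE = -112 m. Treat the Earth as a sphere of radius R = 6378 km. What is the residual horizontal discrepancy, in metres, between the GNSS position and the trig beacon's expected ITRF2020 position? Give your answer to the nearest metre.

9 m

Observed coordinate differences: Δφ = +0.00401°, Δλ = -0.00140°.
Converting to metres (1° lat = 111317 m, cos φ = 0.673455): observed ΔN = 446.4 m, observed ΔE = -105.0 m.
Subtracting the expected shift leaves a residual of 446.4 − (452) = -5.6 m north and -105.0 − (-112) = 7.0 m east.
Residual distance = √((-5.6)² + 7.0²) = 9.0 m.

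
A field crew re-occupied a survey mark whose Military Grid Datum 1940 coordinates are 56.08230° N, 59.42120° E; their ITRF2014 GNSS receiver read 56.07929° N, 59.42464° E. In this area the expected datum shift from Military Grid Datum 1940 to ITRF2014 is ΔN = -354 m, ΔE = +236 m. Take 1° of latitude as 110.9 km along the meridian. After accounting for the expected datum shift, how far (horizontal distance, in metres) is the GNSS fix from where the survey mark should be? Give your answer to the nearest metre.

Observed coordinate differences: Δφ = -0.00301°, Δλ = +0.00344°.
Converting to metres (1° lat = 110900 m, cos φ = 0.558001): observed ΔN = -333.8 m, observed ΔE = 212.9 m.
Subtracting the expected shift leaves a residual of -333.8 − (-354) = 20.2 m north and 212.9 − (236) = -23.1 m east.
Residual distance = √(20.2² + (-23.1)²) = 30.7 m.

31 m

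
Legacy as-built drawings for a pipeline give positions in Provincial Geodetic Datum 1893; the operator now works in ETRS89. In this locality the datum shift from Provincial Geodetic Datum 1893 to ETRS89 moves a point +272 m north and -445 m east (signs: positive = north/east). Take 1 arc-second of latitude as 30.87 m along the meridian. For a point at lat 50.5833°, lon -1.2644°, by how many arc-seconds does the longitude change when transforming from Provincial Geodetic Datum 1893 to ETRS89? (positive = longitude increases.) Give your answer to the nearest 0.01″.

Δλ = -22.70″

At latitude 50.5833°, cos φ = 0.634956.
1″ of longitude at this latitude = 30.87 × cos φ = 19.6011 m, so Δλ = -445.0 / 19.6011 = -22.703″.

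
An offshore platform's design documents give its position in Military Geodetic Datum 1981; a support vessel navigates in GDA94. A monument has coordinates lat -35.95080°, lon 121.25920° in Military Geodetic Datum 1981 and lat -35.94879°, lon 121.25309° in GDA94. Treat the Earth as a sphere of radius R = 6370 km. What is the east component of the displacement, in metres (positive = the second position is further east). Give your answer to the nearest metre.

ΔE = -550 m

Δφ = -35.94879° − -35.95080° = +0.00201°; Δλ = 121.25309° − 121.25920° = -0.00611°.
1° along a meridian = πR/180 = 111177 m.
ΔN = Δφ × 111177 = 223.5 m; ΔE = Δλ × 111177 × cos(-35.95080°) = -0.00611 × 111177 × 0.809521 = -549.9 m.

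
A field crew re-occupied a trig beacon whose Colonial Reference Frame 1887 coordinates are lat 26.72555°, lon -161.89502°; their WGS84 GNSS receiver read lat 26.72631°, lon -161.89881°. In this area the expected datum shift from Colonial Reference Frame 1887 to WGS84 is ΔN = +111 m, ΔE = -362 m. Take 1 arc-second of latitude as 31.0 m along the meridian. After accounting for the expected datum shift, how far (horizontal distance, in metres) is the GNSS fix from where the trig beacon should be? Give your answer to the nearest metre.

Observed coordinate differences: Δφ = +0.00076°, Δλ = -0.00379°.
Converting to metres (1° lat = 111600 m, cos φ = 0.893171): observed ΔN = 84.8 m, observed ΔE = -377.8 m.
Subtracting the expected shift leaves a residual of 84.8 − (111) = -26.2 m north and -377.8 − (-362) = -15.8 m east.
Residual distance = √((-26.2)² + (-15.8)²) = 30.6 m.

31 m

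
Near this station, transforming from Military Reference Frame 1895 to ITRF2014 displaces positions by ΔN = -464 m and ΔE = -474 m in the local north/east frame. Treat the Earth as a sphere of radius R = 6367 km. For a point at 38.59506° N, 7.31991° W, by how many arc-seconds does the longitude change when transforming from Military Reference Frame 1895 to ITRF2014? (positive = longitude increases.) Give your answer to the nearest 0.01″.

At latitude 38.59506°, cos φ = 0.781574.
One radian of longitude at latitude φ spans R cos φ, so Δλ = ΔE / (R cos φ) = -474.0 / (6367000 × 0.781574) = -9.5252e-05 rad = -19.647″.

Δλ = -19.65″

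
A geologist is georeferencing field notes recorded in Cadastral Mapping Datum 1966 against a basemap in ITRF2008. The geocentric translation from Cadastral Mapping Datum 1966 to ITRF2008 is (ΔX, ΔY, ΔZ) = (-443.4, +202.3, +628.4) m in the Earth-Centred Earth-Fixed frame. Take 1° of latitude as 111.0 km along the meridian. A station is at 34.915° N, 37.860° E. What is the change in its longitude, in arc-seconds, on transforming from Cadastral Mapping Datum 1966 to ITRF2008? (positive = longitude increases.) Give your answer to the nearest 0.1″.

sin φ = 0.572361, cos φ = 0.820002, sin λ = 0.613734, cos λ = 0.789513.
East component: ΔE = −sin λ·ΔX + cos λ·ΔY = −(0.613734)(-443.4) + (0.789513)(202.3) = 431.85 m.
1° of latitude spans 111000 m; at latitude φ, 1° of longitude spans that × cos φ = 91020.2 m, so Δλ = 431.85 / 91020.2 × 3600 = 17.080″.

Δλ = 17.1″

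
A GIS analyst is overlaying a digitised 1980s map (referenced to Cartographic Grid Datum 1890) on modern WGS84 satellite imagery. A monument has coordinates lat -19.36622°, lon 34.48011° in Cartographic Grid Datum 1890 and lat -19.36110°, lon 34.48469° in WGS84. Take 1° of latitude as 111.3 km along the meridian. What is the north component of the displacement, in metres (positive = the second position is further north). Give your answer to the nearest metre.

Δφ = -19.36110° − -19.36622° = +0.00512°; Δλ = 34.48469° − 34.48011° = +0.00458°.
ΔN = Δφ × 111300 = 569.9 m; ΔE = Δλ × 111300 × cos(-19.36622°) = +0.00458 × 111300 × 0.943418 = 480.9 m.

ΔN = 570 m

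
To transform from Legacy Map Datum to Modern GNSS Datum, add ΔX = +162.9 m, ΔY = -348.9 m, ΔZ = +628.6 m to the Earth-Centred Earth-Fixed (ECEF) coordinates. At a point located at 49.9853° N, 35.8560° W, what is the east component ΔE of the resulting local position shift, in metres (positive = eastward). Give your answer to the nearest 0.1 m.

ΔE = -187.4 m

At φ = 49.9853°, λ = -35.8560°: sin φ = 0.765880, cos φ = 0.642984, sin λ = -0.585750, cos λ = 0.810492.
ΔE = −sin λ·ΔX + cos λ·ΔY = −(-0.585750)·(162.9) + (0.810492)·(-348.9) = -187.36 m.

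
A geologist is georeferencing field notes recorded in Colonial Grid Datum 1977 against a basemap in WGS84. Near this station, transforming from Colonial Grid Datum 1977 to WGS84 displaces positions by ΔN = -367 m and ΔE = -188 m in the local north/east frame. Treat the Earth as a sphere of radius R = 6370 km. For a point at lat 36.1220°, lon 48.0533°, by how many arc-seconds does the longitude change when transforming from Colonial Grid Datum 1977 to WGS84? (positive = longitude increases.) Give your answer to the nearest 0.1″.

Δλ = -7.5″

At latitude 36.1220°, cos φ = 0.807764.
One radian of longitude at latitude φ spans R cos φ, so Δλ = ΔE / (R cos φ) = -188.0 / (6370000 × 0.807764) = -3.6537e-05 rad = -7.536″.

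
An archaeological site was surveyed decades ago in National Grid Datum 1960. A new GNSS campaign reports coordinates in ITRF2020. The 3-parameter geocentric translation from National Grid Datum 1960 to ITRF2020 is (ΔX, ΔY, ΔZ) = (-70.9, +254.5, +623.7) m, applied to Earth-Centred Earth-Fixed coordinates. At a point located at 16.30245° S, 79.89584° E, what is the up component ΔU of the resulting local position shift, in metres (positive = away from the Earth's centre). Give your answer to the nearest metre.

The local up (radial) axis is (cos φ cos λ, cos φ sin λ, sin φ), giving ΔU = -11.938 + 240.479 − 175.077 = 53.46 m.

ΔU = 53 m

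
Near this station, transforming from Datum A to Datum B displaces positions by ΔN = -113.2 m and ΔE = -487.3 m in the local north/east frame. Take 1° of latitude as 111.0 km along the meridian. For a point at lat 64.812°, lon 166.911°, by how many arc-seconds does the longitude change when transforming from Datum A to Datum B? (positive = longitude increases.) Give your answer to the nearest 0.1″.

At latitude 64.812°, cos φ = 0.425590.
1° of longitude at this latitude = 111.0 × cos φ = 47.24 km, so Δλ = -487.3 / 47240.5 = -0.0103153° = -37.135″.

Δλ = -37.1″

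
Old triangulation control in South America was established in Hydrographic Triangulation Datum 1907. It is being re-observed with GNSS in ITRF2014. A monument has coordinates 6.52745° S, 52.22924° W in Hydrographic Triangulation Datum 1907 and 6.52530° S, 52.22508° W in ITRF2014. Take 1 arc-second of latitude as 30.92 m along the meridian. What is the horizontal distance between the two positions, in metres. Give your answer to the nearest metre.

Δφ = -6.52530° − -6.52745° = +0.00215°; Δλ = -52.22508° − -52.22924° = +0.00416°.
1° of latitude = 3600 × 30.92 = 111312 m.
ΔN = Δφ × 111312 = 239.3 m; ΔE = Δλ × 111312 × cos(-6.52745°) = +0.00416 × 111312 × 0.993518 = 460.1 m.
Distance = √(ΔE² + ΔN²) = √(460.1² + 239.3²) = 518.6 m.

519 m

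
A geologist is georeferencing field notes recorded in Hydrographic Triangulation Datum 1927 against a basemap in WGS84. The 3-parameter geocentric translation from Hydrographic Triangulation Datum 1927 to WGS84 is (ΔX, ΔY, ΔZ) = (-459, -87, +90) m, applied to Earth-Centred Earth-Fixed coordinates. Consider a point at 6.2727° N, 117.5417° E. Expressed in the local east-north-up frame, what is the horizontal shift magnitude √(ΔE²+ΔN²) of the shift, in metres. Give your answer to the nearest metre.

453 m

At φ = 6.2727°, λ = 117.5417°: sin φ = 0.109261, cos φ = 0.994013, sin λ = 0.886675, cos λ = -0.462394.
ΔE = −sin λ·ΔX + cos λ·ΔY = −(0.886675)·(-459) + (-0.462394)·(-87) = 447.21 m.
ΔN = −sin φ cos λ·ΔX − sin φ sin λ·ΔY + cos φ·ΔZ = −(0.109261)(-0.462394)(-459) − (0.109261)(0.886675)(-87) + (0.994013)(90) = 74.70 m.
Horizontal magnitude = √(ΔE² + ΔN²) = √(447.21² + 74.70²) = 453.41 m.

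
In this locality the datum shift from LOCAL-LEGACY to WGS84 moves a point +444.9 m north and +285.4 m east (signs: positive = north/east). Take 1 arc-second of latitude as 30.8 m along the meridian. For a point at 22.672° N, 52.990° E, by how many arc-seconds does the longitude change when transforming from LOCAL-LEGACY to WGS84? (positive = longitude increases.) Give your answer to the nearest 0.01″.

Δλ = 10.04″

At latitude 22.672°, cos φ = 0.922727.
1″ of longitude at this latitude = 30.80 × cos φ = 28.4200 m, so Δλ = 285.4 / 28.4200 = 10.042″.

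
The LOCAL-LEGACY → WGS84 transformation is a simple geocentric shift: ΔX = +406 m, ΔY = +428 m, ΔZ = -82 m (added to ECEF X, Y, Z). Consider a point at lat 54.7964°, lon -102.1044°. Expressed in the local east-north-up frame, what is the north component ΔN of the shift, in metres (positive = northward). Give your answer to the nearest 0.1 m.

The local north axis is (−sin φ cos λ, −sin φ sin λ, cos φ), giving ΔN = 69.565 + 341.947 − 47.272 = 364.24 m.

ΔN = 364.2 m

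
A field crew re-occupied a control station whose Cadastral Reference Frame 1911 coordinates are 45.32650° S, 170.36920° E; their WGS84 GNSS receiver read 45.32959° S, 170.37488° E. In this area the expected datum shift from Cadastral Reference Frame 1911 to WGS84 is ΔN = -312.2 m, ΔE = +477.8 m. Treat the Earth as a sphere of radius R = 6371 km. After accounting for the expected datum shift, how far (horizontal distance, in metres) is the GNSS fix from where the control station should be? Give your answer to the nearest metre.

Observed coordinate differences: Δφ = -0.00309°, Δλ = +0.00568°.
Converting to metres (1° lat = 111195 m, cos φ = 0.703066): observed ΔN = -343.6 m, observed ΔE = 444.0 m.
Subtracting the expected shift leaves a residual of -343.6 − (-312.2) = -31.4 m north and 444.0 − (477.8) = -33.8 m east.
Residual distance = √((-31.4)² + (-33.8)²) = 46.1 m.

46 m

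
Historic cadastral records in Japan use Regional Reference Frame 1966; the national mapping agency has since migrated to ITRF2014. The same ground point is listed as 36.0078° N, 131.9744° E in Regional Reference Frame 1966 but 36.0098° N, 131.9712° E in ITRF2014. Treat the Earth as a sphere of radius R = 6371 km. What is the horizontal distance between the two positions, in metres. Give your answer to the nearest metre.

Δφ = 36.0098° − 36.0078° = +0.0020°; Δλ = 131.9712° − 131.9744° = -0.0032°.
1° along a meridian = πR/180 = 111195 m.
ΔN = Δφ × 111195 = 222.4 m; ΔE = Δλ × 111195 × cos(36.0078°) = -0.0032 × 111195 × 0.808937 = -287.8 m.
Distance = √(ΔE² + ΔN²) = √((-287.8)² + 222.4²) = 363.7 m.

364 m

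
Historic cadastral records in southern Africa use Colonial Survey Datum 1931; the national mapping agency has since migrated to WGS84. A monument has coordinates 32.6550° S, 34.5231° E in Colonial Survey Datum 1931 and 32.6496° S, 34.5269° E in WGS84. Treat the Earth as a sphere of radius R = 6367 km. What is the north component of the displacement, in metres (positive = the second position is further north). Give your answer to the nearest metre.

ΔN = 600 m

Δφ = -32.6496° − -32.6550° = +0.0054°; Δλ = 34.5269° − 34.5231° = +0.0038°.
1° along a meridian = πR/180 = 111125 m.
ΔN = Δφ × 111125 = 600.1 m; ΔE = Δλ × 111125 × cos(-32.6550°) = +0.0038 × 111125 × 0.841935 = 355.5 m.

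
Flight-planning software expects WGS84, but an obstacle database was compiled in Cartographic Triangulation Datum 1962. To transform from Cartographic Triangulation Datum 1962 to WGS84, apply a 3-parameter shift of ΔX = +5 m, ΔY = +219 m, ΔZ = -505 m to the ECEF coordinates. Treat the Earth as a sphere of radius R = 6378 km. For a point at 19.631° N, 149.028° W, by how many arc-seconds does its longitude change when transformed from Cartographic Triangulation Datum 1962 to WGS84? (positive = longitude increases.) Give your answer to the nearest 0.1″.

sin φ = 0.335961, cos φ = 0.941876, sin λ = -0.514619, cos λ = -0.857419.
East component: ΔE = −sin λ·ΔX + cos λ·ΔY = −(-0.514619)(5) + (-0.857419)(219) = -185.20 m.
1° of latitude spans πR/180 = 111317 m; at latitude φ, 1° of longitude spans that × cos φ = 104846.9 m, so Δλ = -185.20 / 104846.9 × 3600 = -6.359″.

Δλ = -6.4″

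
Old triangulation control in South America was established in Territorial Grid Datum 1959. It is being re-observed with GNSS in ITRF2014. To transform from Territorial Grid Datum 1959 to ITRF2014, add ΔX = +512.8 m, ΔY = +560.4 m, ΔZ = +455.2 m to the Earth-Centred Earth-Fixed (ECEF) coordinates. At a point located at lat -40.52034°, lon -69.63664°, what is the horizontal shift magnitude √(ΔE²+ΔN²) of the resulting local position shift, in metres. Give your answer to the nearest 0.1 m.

686.4 m

At φ = -40.52034°, λ = -69.63664°: sin φ = -0.649718, cos φ = 0.760175, sin λ = -0.937505, cos λ = 0.347973.
ΔE = −sin λ·ΔX + cos λ·ΔY = −(-0.937505)·(512.8) + (0.347973)·(560.4) = 675.76 m.
ΔN = −sin φ cos λ·ΔX − sin φ sin λ·ΔY + cos φ·ΔZ = −(-0.649718)(0.347973)(512.8) − (-0.649718)(-0.937505)(560.4) + (0.760175)(455.2) = 120.62 m.
Horizontal magnitude = √(ΔE² + ΔN²) = √(675.76² + 120.62²) = 686.44 m.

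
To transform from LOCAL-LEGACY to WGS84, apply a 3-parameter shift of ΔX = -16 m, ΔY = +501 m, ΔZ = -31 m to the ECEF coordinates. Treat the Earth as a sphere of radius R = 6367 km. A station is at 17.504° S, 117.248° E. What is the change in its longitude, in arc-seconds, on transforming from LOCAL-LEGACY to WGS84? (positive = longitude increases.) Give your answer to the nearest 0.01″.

sin φ = -0.300772, cos φ = 0.953696, sin λ = 0.889033, cos λ = -0.457843.
East component: ΔE = −sin λ·ΔX + cos λ·ΔY = −(0.889033)(-16) + (-0.457843)(501) = -215.15 m.
1° of latitude spans πR/180 = 111125 m; at latitude φ, 1° of longitude spans that × cos φ = 105979.6 m, so Δλ = -215.15 / 105979.6 × 3600 = -7.309″.

Δλ = -7.31″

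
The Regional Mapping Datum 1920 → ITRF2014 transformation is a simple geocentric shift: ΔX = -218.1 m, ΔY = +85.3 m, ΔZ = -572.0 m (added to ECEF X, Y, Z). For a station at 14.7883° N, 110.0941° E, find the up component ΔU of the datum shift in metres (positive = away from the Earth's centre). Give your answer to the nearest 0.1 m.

At φ = 14.7883°, λ = 110.0941°: sin φ = 0.255248, cos φ = 0.966876, sin λ = 0.939130, cos λ = -0.343563.
ΔU = cos φ cos λ·ΔX + cos φ sin λ·ΔY + sin φ·ΔZ = (0.966876)(-0.343563)(-218.1) + (0.966876)(0.939130)(85.3) + (0.255248)(-572.0) = 3.90 m.

ΔU = 3.9 m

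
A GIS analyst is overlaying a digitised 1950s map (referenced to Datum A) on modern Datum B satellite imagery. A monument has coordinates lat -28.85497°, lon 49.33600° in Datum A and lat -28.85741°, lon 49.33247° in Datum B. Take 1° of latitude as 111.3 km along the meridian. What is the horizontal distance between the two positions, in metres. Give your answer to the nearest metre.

Δφ = -28.85741° − -28.85497° = -0.00244°; Δλ = 49.33247° − 49.33600° = -0.00353°.
ΔN = Δφ × 111300 = -271.6 m; ΔE = Δλ × 111300 × cos(-28.85497°) = -0.00353 × 111300 × 0.875844 = -344.1 m.
Distance = √(ΔE² + ΔN²) = √((-344.1)² + (-271.6)²) = 438.4 m.

438 m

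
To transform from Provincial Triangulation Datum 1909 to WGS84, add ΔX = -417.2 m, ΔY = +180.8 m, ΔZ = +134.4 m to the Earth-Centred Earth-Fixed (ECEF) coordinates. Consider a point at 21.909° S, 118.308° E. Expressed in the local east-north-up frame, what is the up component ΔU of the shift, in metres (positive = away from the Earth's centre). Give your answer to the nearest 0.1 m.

ΔU = 281.1 m

At φ = -21.909°, λ = 118.308°: sin φ = -0.373134, cos φ = 0.927778, sin λ = 0.880411, cos λ = -0.474211.
ΔU = cos φ cos λ·ΔX + cos φ sin λ·ΔY + sin φ·ΔZ = (0.927778)(-0.474211)(-417.2) + (0.927778)(0.880411)(180.8) + (-0.373134)(134.4) = 281.09 m.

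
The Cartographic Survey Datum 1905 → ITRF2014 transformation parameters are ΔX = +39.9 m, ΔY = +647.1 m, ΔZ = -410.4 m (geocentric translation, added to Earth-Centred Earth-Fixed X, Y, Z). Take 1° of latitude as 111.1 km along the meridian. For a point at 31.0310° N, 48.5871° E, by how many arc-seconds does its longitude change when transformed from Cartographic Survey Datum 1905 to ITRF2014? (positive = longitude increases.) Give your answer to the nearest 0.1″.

Δλ = 15.1″

sin φ = 0.515502, cos φ = 0.856889, sin λ = 0.749962, cos λ = 0.661481.
East component: ΔE = −sin λ·ΔX + cos λ·ΔY = −(0.749962)(39.9) + (0.661481)(647.1) = 398.12 m.
1° of latitude spans 111100 m; at latitude φ, 1° of longitude spans that × cos φ = 95200.3 m, so Δλ = 398.12 / 95200.3 × 3600 = 15.055″.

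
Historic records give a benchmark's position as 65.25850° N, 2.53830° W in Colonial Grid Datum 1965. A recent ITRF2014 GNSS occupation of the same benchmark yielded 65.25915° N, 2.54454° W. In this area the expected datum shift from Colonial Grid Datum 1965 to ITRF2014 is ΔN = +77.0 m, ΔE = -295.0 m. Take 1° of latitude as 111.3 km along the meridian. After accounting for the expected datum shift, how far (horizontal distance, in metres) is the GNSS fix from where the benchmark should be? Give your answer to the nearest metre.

6 m

Observed coordinate differences: Δφ = +0.00065°, Δλ = -0.00624°.
Converting to metres (1° lat = 111300 m, cos φ = 0.418525): observed ΔN = 72.3 m, observed ΔE = -290.7 m.
Subtracting the expected shift leaves a residual of 72.3 − (77.0) = -4.7 m north and -290.7 − (-295.0) = 4.3 m east.
Residual distance = √((-4.7)² + 4.3²) = 6.4 m.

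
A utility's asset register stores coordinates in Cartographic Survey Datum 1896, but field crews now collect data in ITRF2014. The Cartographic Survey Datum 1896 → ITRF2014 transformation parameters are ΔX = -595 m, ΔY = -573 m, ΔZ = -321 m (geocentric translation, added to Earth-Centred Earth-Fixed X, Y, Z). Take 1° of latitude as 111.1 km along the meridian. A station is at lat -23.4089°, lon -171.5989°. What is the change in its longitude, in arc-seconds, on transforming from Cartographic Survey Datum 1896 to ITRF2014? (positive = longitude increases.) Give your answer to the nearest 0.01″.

sin φ = -0.397290, cos φ = 0.917693, sin λ = -0.146102, cos λ = -0.989270.
East component: ΔE = −sin λ·ΔX + cos λ·ΔY = −(-0.146102)(-595) + (-0.989270)(-573) = 479.92 m.
1° of latitude spans 111100 m; at latitude φ, 1° of longitude spans that × cos φ = 101955.7 m, so Δλ = 479.92 / 101955.7 × 3600 = 16.946″.

Δλ = 16.95″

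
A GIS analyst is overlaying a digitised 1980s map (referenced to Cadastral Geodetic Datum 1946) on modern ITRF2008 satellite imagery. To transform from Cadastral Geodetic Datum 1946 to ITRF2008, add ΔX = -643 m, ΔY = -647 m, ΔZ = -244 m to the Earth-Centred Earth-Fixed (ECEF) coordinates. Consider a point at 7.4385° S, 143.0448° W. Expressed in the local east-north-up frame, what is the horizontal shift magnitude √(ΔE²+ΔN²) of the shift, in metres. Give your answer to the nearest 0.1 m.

At φ = -7.4385°, λ = -143.0448°: sin φ = -0.129462, cos φ = 0.991584, sin λ = -0.601190, cos λ = -0.799106.
ΔE = −sin λ·ΔX + cos λ·ΔY = −(-0.601190)·(-643) + (-0.799106)·(-647) = 130.46 m.
ΔN = −sin φ cos λ·ΔX − sin φ sin λ·ΔY + cos φ·ΔZ = −(-0.129462)(-0.799106)(-643) − (-0.129462)(-0.601190)(-647) + (0.991584)(-244) = -125.07 m.
Horizontal magnitude = √(ΔE² + ΔN²) = √(130.46² + (-125.07)²) = 180.72 m.

180.7 m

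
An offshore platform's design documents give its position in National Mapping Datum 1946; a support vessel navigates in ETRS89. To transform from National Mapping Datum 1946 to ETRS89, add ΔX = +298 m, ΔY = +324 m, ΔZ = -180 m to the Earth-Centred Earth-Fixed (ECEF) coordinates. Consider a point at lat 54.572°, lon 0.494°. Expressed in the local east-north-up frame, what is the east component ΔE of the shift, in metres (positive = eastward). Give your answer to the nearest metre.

ΔE = 321 m

At φ = 54.572°, λ = 0.494°: sin φ = 0.814845, cos φ = 0.579679, sin λ = 0.008622, cos λ = 0.999963.
ΔE = −sin λ·ΔX + cos λ·ΔY = −(0.008622)·(298) + (0.999963)·(324) = 321.42 m.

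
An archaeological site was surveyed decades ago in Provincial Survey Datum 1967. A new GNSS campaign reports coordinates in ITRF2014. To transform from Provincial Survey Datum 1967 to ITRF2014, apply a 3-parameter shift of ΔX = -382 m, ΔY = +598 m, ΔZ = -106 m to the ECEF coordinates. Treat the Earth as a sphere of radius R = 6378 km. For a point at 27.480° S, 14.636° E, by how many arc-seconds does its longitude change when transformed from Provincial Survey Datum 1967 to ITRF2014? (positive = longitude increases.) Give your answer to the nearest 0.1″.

Δλ = 24.6″

sin φ = -0.461439, cos φ = 0.887172, sin λ = 0.252677, cos λ = 0.967551.
East component: ΔE = −sin λ·ΔX + cos λ·ΔY = −(0.252677)(-382) + (0.967551)(598) = 675.12 m.
1° of latitude spans πR/180 = 111317 m; at latitude φ, 1° of longitude spans that × cos φ = 98757.4 m, so Δλ = 675.12 / 98757.4 × 3600 = 24.610″.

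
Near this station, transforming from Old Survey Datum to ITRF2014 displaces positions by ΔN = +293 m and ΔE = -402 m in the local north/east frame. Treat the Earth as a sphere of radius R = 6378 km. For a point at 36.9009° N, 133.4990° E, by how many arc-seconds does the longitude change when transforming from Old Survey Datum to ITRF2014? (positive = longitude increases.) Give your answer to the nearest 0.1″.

Δλ = -16.3″

At latitude 36.9009°, cos φ = 0.799675.
One radian of longitude at latitude φ spans R cos φ, so Δλ = ΔE / (R cos φ) = -402.0 / (6378000 × 0.799675) = -7.8818e-05 rad = -16.257″.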